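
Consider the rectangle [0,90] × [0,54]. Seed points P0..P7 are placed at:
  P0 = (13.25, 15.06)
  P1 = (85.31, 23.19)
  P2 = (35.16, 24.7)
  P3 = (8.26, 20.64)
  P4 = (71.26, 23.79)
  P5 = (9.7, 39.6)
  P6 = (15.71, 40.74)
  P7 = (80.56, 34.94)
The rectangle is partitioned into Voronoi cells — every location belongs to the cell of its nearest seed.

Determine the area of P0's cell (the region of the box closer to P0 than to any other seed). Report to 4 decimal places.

1. box [0,90]×[0,54]: [(0, 0) (90, 0) (90, 54) (0, 54)]
2. ⊥bis P0·P1 via (49.28,19.125): [(0, 0) (51.4377, 0) (45.3453, 54) (0, 54)]  |A|=2613.1422
3. ⊥bis P0·P2 via (24.205,19.88): [(0, 0) (32.9518, 0) (9.1928, 54) (0, 54)]  |A|=1137.9058
4. ⊥bis P0·P3 via (10.755,17.85): [(0, 8.2322) (0, 0) (32.9518, 0) (21.0482, 27.0548)]  |A|=532.3897
5. ⊥bis P0·P4 via (42.255,19.425): [(0, 8.2322) (0, 0) (32.9518, 0) (21.0482, 27.0548)]  |A|=532.3897
6. ⊥bis P0·P5 via (11.475,27.33): [(0, 8.2322) (0, 0) (32.9518, 0) (21.0482, 27.0548)]  |A|=532.3897
7. ⊥bis P0·P6 via (14.48,27.9): [(0, 8.2322) (0, 0) (32.9518, 0) (21.0482, 27.0548)]  |A|=532.3897
8. ⊥bis P0·P7 via (46.905,25): [(0, 8.2322) (0, 0) (32.9518, 0) (21.0482, 27.0548)]  |A|=532.3897
9. canonical 4-gon: [(0, 8.2322) (0, 0) (32.9518, 0) (21.0482, 27.0548)]
10. shoelace: 532.3897

Area of P0's cell: 532.3897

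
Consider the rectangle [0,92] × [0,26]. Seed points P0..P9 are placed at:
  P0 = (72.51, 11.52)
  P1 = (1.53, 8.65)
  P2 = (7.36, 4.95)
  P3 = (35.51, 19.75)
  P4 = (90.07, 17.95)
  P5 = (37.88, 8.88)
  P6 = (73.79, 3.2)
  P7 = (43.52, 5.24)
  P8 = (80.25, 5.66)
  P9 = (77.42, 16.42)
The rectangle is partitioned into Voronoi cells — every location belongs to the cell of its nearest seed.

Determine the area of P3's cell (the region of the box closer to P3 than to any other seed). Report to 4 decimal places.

1. box [0,92]×[0,26]: [(0, 0) (92, 0) (92, 26) (0, 26)]
2. ⊥bis P3·P0 via (54.01,15.635): [(0, 0) (50.5323, 0) (56.3155, 26) (0, 26)]  |A|=1389.0212
3. ⊥bis P3·P1 via (18.52,14.2): [(23.1586, 0) (50.5323, 0) (56.3155, 26) (14.6654, 26)]  |A|=897.3093
4. ⊥bis P3·P2 via (21.435,12.35): [(15.3331, 23.9561) (27.9281, 0) (50.5323, 0) (56.3155, 26) (14.6654, 26)]  |A|=840.1805
5. ⊥bis P3·P4 via (62.79,18.85): [(15.3331, 23.9561) (27.9281, 0) (50.5323, 0) (56.3155, 26) (14.6654, 26)]  |A|=840.1805
6. ⊥bis P3·P5 via (36.695,14.315): [(15.3331, 23.9561) (22.0775, 11.1279) (54.584, 18.2154) (56.3155, 26) (14.6654, 26)]  |A|=432.7114
7. ⊥bis P3·P6 via (54.65,11.475): [(15.3331, 23.9561) (22.0775, 11.1279) (54.584, 18.2154) (56.3155, 26) (14.6654, 26)]  |A|=432.7114
8. ⊥bis P3·P7 via (39.515,12.495): [(15.3331, 23.9561) (22.0775, 11.1279) (46.8049, 16.5193) (55.2428, 21.1773) (56.3155, 26) (14.6654, 26)]  |A|=421.7498
9. ⊥bis P3·P8 via (57.88,12.705): [(15.3331, 23.9561) (22.0775, 11.1279) (46.8049, 16.5193) (55.2428, 21.1773) (56.3155, 26) (14.6654, 26)]  |A|=421.7498
10. ⊥bis P3·P9 via (56.465,18.085): [(15.3331, 23.9561) (22.0775, 11.1279) (46.8049, 16.5193) (55.2428, 21.1773) (56.3155, 26) (14.6654, 26)]  |A|=421.7498
11. canonical 6-gon: [(15.3331, 23.9561) (22.0775, 11.1279) (46.8049, 16.5193) (55.2428, 21.1773) (56.3155, 26) (14.6654, 26)]
12. shoelace: 421.7498

Area of P3's cell: 421.7498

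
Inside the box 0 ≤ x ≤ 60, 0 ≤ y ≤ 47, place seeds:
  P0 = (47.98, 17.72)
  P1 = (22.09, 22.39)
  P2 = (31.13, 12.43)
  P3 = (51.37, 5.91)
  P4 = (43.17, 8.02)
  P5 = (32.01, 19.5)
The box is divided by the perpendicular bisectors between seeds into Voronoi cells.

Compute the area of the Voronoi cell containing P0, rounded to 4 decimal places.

1. box [0,60]×[0,47]: [(0, 0) (60, 0) (60, 47) (0, 47)]
2. ⊥bis P0·P1 via (35.035,20.055): [(31.4175, 0) (60, 0) (60, 47) (39.8953, 47)]  |A|=1144.149
3. ⊥bis P0·P2 via (39.555,15.075): [(36.1138, 26.036) (44.2877, 0) (60, 0) (60, 47) (39.8953, 47)]  |A|=976.6044
4. ⊥bis P0·P3 via (49.675,11.815): [(36.1138, 26.036) (41.3304, 9.4197) (60, 14.7787) (60, 47) (39.8953, 47)]  |A|=764.6456
5. ⊥bis P0·P4 via (45.575,12.87): [(36.1138, 26.036) (39.2649, 15.999) (48.4257, 11.4564) (60, 14.7787) (60, 47) (39.8953, 47)]  |A|=739.2013
6. ⊥bis P0·P5 via (39.995,18.61): [(39.681, 15.7927) (48.4257, 11.4564) (60, 14.7787) (60, 47) (43.1593, 47)]  |A|=629.7495
7. canonical 5-gon: [(39.681, 15.7927) (48.4257, 11.4564) (60, 14.7787) (60, 47) (43.1593, 47)]
8. shoelace: 629.7495

Area of P0's cell: 629.7495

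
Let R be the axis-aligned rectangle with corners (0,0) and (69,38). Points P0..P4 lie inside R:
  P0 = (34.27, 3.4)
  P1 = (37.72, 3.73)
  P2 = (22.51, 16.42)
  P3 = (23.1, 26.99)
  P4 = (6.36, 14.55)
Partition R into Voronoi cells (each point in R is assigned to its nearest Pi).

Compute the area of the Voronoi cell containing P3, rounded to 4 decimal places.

1. box [0,69]×[0,38]: [(0, 0) (69, 0) (69, 38) (0, 38)]
2. ⊥bis P3·P0 via (28.685,15.195): [(0, 1.6125) (69, 34.2844) (69, 38) (0, 38)]  |A|=1383.5579
3. ⊥bis P3·P1 via (30.41,15.36): [(0, 1.6125) (34.614, 18.0024) (66.4296, 38) (0, 38)]  |A|=1293.9744
4. ⊥bis P3·P2 via (22.805,21.705): [(0, 22.9779) (39.0611, 20.7976) (66.4296, 38) (0, 38)]  |A|=864.7628
5. ⊥bis P3·P4 via (14.73,20.77): [(13.6557, 22.2157) (39.0611, 20.7976) (66.4296, 38) (1.9259, 38)]  |A|=746.9955
6. canonical 4-gon: [(13.6557, 22.2157) (39.0611, 20.7976) (66.4296, 38) (1.9259, 38)]
7. shoelace: 746.9955

Area of P3's cell: 746.9955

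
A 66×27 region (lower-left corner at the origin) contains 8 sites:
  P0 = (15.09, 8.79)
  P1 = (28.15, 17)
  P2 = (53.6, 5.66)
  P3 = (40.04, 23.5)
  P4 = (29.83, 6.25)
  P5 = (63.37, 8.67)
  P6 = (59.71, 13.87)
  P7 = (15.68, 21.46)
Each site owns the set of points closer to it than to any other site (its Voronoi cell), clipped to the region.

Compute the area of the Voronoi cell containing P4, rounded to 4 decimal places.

1. box [0,66]×[0,27]: [(0, 0) (66, 0) (66, 27) (0, 27)]
2. ⊥bis P4·P0 via (22.46,7.52): [(21.1642, 0) (66, 0) (66, 27) (25.8168, 27)]  |A|=1147.7572
3. ⊥bis P4·P1 via (28.99,11.625): [(23.0062, 10.6899) (21.1642, 0) (66, 0) (66, 17.4089)]  |A|=613.8814
4. ⊥bis P4·P2 via (41.715,5.955): [(41.9058, 13.6435) (23.0062, 10.6899) (21.1642, 0) (41.5672, 0)]  |A|=237.4809
5. ⊥bis P4·P3 via (34.935,14.875): [(41.835, 10.791) (38.0372, 13.0389) (23.0062, 10.6899) (21.1642, 0) (41.5672, 0)]  |A|=231.9846
6. ⊥bis P4·P5 via (46.6,7.46): [(41.835, 10.791) (38.0372, 13.0389) (23.0062, 10.6899) (21.1642, 0) (41.5672, 0)]  |A|=231.9846
7. ⊥bis P4·P6 via (44.77,10.06): [(41.835, 10.791) (38.0372, 13.0389) (23.0062, 10.6899) (21.1642, 0) (41.5672, 0)]  |A|=231.9846
8. ⊥bis P4·P7 via (22.755,13.855): [(41.835, 10.791) (38.0372, 13.0389) (23.0062, 10.6899) (21.1642, 0) (41.5672, 0)]  |A|=231.9846
9. canonical 5-gon: [(41.835, 10.791) (38.0372, 13.0389) (23.0062, 10.6899) (21.1642, 0) (41.5672, 0)]
10. shoelace: 231.9846

Area of P4's cell: 231.9846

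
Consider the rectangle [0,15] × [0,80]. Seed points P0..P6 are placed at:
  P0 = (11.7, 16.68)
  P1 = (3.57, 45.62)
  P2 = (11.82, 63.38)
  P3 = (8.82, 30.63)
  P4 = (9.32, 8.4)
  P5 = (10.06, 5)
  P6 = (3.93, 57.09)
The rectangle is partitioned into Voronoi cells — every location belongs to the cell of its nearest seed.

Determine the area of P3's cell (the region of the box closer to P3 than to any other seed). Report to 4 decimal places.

Area of P3's cell: 232.4529

1. box [0,15]×[0,80]: [(0, 0) (15, 0) (15, 80) (0, 80)]
2. ⊥bis P3·P0 via (10.26,23.655): [(0, 21.5368) (15, 24.6336) (15, 80) (0, 80)]  |A|=853.7221
3. ⊥bis P3·P1 via (6.195,38.125): [(0, 35.9553) (0, 21.5368) (15, 24.6336) (15, 41.2088)]  |A|=232.4529
4. ⊥bis P3·P2 via (10.32,47.005): [(0, 35.9553) (0, 21.5368) (15, 24.6336) (15, 41.2088)]  |A|=232.4529
5. ⊥bis P3·P4 via (9.07,19.515): [(0, 35.9553) (0, 21.5368) (15, 24.6336) (15, 41.2088)]  |A|=232.4529
6. ⊥bis P3·P5 via (9.44,17.815): [(0, 35.9553) (0, 21.5368) (15, 24.6336) (15, 41.2088)]  |A|=232.4529
7. ⊥bis P3·P6 via (6.375,43.86): [(0, 35.9553) (0, 21.5368) (15, 24.6336) (15, 41.2088)]  |A|=232.4529
8. canonical 4-gon: [(0, 35.9553) (0, 21.5368) (15, 24.6336) (15, 41.2088)]
9. shoelace: 232.4529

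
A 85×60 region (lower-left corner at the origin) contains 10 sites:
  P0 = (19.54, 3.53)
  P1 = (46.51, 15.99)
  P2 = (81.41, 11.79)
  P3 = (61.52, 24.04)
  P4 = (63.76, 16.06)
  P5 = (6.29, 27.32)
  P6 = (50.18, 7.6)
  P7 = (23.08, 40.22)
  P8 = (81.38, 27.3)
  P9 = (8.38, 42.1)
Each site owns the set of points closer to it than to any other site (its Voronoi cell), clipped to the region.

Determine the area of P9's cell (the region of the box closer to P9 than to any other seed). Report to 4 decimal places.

1. box [0,85]×[0,60]: [(0, 0) (85, 0) (85, 60) (0, 60)]
2. ⊥bis P9·P0 via (13.96,22.815): [(0, 18.7758) (85, 43.37) (85, 60) (0, 60)]  |A|=2458.8053
3. ⊥bis P9·P1 via (27.445,29.045): [(0, 18.7758) (25.4568, 26.1415) (48.6418, 60) (0, 60)]  |A|=1348.1878
4. ⊥bis P9·P2 via (44.895,26.945): [(0, 18.7758) (25.4568, 26.1415) (48.6418, 60) (0, 60)]  |A|=1348.1878
5. ⊥bis P9·P3 via (34.95,33.07): [(0, 18.7758) (25.4568, 26.1415) (39.6293, 46.8385) (44.1023, 60) (0, 60)]  |A|=1318.3146
6. ⊥bis P9·P4 via (36.07,29.08): [(0, 18.7758) (25.4568, 26.1415) (39.6293, 46.8385) (44.1023, 60) (0, 60)]  |A|=1318.3146
7. ⊥bis P9·P5 via (7.335,34.71): [(0, 35.7472) (29.2064, 31.6172) (39.6293, 46.8385) (44.1023, 60) (0, 60)]  |A|=1014.5895
8. ⊥bis P9·P6 via (29.28,24.85): [(0, 35.7472) (29.2064, 31.6172) (39.6293, 46.8385) (44.1023, 60) (0, 60)]  |A|=1014.5895
9. ⊥bis P9·P7 via (15.73,41.16): [(0, 35.7472) (14.7706, 33.6585) (18.1395, 60) (0, 60)]  |A|=418.0244
10. ⊥bis P9·P8 via (44.88,34.7): [(0, 35.7472) (14.7706, 33.6585) (18.1395, 60) (0, 60)]  |A|=418.0244
11. canonical 4-gon: [(0, 35.7472) (14.7706, 33.6585) (18.1395, 60) (0, 60)]
12. shoelace: 418.0244

Area of P9's cell: 418.0244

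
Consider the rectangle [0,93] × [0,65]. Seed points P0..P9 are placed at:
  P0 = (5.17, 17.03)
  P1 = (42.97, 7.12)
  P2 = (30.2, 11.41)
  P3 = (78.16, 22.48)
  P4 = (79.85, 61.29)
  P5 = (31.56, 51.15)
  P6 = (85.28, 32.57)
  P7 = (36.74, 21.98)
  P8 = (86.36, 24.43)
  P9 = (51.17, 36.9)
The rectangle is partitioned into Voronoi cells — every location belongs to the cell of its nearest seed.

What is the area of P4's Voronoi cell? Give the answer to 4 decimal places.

Area of P4's cell: 608.1210

1. box [0,93]×[0,65]: [(0, 0) (93, 0) (93, 65) (0, 65)]
2. ⊥bis P4·P0 via (42.51,39.16): [(65.7186, 0) (93, 0) (93, 65) (27.1956, 65)]  |A|=3025.2866
3. ⊥bis P4·P1 via (61.41,34.205): [(34.6485, 52.4248) (93, 12.6979) (93, 65) (27.1956, 65)]  |A|=1939.706
4. ⊥bis P4·P2 via (55.025,36.35): [(28.5671, 62.6859) (48.0248, 43.3179) (93, 12.6979) (93, 65) (27.1956, 65)]  |A|=1898.7689
5. ⊥bis P4·P3 via (79.005,41.885): [(28.5671, 62.6859) (48.0248, 43.3179) (48.1564, 43.2283) (93, 41.2756) (93, 65) (27.1956, 65)]  |A|=1258.0059
6. ⊥bis P4·P5 via (55.705,56.22): [(58.5278, 42.7767) (93, 41.2756) (93, 65) (53.8614, 65)]  |A|=843.811
7. ⊥bis P4·P6 via (82.565,46.93): [(58.5278, 42.7767) (60.2101, 42.7034) (93, 48.9029) (93, 65) (53.8614, 65)]  |A|=718.7613
8. ⊥bis P4·P7 via (58.295,41.635): [(58.5278, 42.7767) (60.2101, 42.7034) (93, 48.9029) (93, 65) (53.8614, 65)]  |A|=718.7613
9. ⊥bis P4·P8 via (83.105,42.86): [(58.5278, 42.7767) (60.2101, 42.7034) (93, 48.9029) (93, 65) (53.8614, 65)]  |A|=718.7613
10. ⊥bis P4·P9 via (65.51,49.095): [(54.4769, 62.0688) (69.4585, 44.452) (93, 48.9029) (93, 65) (53.8614, 65)]  |A|=608.121
11. canonical 5-gon: [(54.4769, 62.0688) (69.4585, 44.452) (93, 48.9029) (93, 65) (53.8614, 65)]
12. shoelace: 608.121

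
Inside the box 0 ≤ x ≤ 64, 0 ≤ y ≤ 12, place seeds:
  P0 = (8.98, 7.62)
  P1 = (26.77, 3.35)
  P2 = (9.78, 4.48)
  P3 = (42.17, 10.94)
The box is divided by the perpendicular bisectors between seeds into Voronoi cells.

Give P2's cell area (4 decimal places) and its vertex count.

Area of P2's cell: 109.5802 (4 vertices)

1. box [0,64]×[0,12]: [(0, 0) (64, 0) (64, 12) (0, 12)]
2. ⊥bis P2·P0 via (9.38,6.05): [(0, 3.6602) (0, 0) (64, 0) (64, 12) (32.7338, 12)]  |A|=631.5034
3. ⊥bis P2·P1 via (18.275,3.915): [(18.5728, 8.3921) (0, 3.6602) (0, 0) (18.0146, 0)]  |A|=109.5802
4. ⊥bis P2·P3 via (25.975,7.71): [(18.5728, 8.3921) (0, 3.6602) (0, 0) (18.0146, 0)]  |A|=109.5802
5. canonical 4-gon: [(18.5728, 8.3921) (0, 3.6602) (0, 0) (18.0146, 0)]
6. shoelace: 109.5802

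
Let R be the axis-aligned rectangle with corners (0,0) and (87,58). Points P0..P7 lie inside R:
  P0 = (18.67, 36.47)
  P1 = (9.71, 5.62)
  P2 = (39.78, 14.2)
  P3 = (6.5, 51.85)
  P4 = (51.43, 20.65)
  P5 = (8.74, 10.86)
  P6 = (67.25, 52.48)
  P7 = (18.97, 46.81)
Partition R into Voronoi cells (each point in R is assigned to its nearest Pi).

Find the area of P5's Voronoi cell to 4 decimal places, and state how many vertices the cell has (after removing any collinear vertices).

Area of P5's cell: 373.3151 (4 vertices)

1. box [0,87]×[0,58]: [(0, 0) (87, 0) (87, 58) (0, 58)]
2. ⊥bis P5·P0 via (13.705,23.665): [(0, 28.979) (0, 0) (74.7383, 0)]  |A|=1082.9193
3. ⊥bis P5·P1 via (9.225,8.24): [(39.1839, 13.7858) (0, 28.979) (0, 6.5323)]  |A|=439.7737
4. ⊥bis P5·P2 via (24.26,12.53): [(24.419, 11.0526) (23.4692, 19.879) (0, 28.979) (0, 6.5323)]  |A|=373.3151
5. ⊥bis P5·P3 via (7.62,31.355): [(24.419, 11.0526) (23.4692, 19.879) (0, 28.979) (0, 6.5323)]  |A|=373.3151
6. ⊥bis P5·P4 via (30.085,15.755): [(24.419, 11.0526) (23.4692, 19.879) (0, 28.979) (0, 6.5323)]  |A|=373.3151
7. ⊥bis P5·P6 via (37.995,31.67): [(24.419, 11.0526) (23.4692, 19.879) (0, 28.979) (0, 6.5323)]  |A|=373.3151
8. ⊥bis P5·P7 via (13.855,28.835): [(24.419, 11.0526) (23.4692, 19.879) (0, 28.979) (0, 6.5323)]  |A|=373.3151
9. canonical 4-gon: [(24.419, 11.0526) (23.4692, 19.879) (0, 28.979) (0, 6.5323)]
10. shoelace: 373.3151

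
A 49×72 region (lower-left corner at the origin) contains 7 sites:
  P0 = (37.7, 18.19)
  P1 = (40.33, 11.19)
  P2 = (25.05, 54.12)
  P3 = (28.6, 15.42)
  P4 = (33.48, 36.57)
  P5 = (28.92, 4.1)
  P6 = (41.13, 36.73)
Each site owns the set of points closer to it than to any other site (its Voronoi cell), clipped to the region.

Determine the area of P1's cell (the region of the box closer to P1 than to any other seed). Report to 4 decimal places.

1. box [0,49]×[0,72]: [(0, 0) (49, 0) (49, 72) (0, 72)]
2. ⊥bis P1·P0 via (39.015,14.69): [(0, 0.0315) (0, 0) (49, 0) (49, 18.4415)]  |A|=452.5889
3. ⊥bis P1·P2 via (32.69,32.655): [(0, 0.0315) (0, 0) (49, 0) (49, 18.4415)]  |A|=452.5889
4. ⊥bis P1·P3 via (34.465,13.305): [(34.3296, 12.9296) (29.667, 0) (49, 0) (49, 18.4415)]  |A|=260.2559
5. ⊥bis P1·P4 via (36.905,23.88): [(34.3296, 12.9296) (29.667, 0) (49, 0) (49, 18.4415)]  |A|=260.2559
6. ⊥bis P1·P5 via (34.625,7.645): [(34.3296, 12.9296) (33.2322, 9.8864) (39.3755, 0) (49, 0) (49, 18.4415)]  |A|=212.265
7. ⊥bis P1·P6 via (40.73,23.96): [(34.3296, 12.9296) (33.2322, 9.8864) (39.3755, 0) (49, 0) (49, 18.4415)]  |A|=212.265
8. canonical 5-gon: [(34.3296, 12.9296) (33.2322, 9.8864) (39.3755, 0) (49, 0) (49, 18.4415)]
9. shoelace: 212.265

Area of P1's cell: 212.2650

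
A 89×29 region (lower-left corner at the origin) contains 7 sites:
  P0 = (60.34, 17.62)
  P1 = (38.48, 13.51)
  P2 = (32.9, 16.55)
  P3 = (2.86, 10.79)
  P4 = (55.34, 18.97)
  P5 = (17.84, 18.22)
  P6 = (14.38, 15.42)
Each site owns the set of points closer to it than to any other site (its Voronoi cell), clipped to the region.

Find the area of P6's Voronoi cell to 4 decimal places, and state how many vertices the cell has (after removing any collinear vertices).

Area of P6's cell: 270.4920 (5 vertices)

1. box [0,89]×[0,29]: [(0, 0) (89, 0) (89, 29) (0, 29)]
2. ⊥bis P6·P0 via (37.36,16.52): [(0, 0) (38.1508, 0) (36.7626, 29) (0, 29)]  |A|=1086.2441
3. ⊥bis P6·P1 via (26.43,14.465): [(0, 0) (25.2836, 0) (27.5819, 29) (0, 29)]  |A|=766.5504
4. ⊥bis P6·P2 via (23.64,15.985): [(0, 0) (24.6153, 0) (22.8459, 29) (0, 29)]  |A|=688.1876
5. ⊥bis P6·P3 via (8.62,13.105): [(13.887, 0) (24.6153, 0) (22.8459, 29) (2.2316, 29)]  |A|=454.4669
6. ⊥bis P6·P4 via (34.86,17.195): [(13.887, 0) (24.6153, 0) (22.8459, 29) (2.2316, 29)]  |A|=454.4669
7. ⊥bis P6·P5 via (16.11,16.82): [(13.887, 0) (24.6153, 0) (24.1989, 6.8244) (6.2534, 29) (2.2316, 29)]  |A|=270.492
8. canonical 5-gon: [(13.887, 0) (24.6153, 0) (24.1989, 6.8244) (6.2534, 29) (2.2316, 29)]
9. shoelace: 270.492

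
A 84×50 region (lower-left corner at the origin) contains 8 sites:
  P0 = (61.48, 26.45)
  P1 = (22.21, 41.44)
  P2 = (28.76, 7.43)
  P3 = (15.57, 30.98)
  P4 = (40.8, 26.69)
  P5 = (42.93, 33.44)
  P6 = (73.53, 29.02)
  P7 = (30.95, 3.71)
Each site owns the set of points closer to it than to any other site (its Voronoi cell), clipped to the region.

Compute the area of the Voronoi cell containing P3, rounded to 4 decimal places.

1. box [0,84]×[0,50]: [(0, 0) (84, 0) (84, 50) (0, 50)]
2. ⊥bis P3·P0 via (38.525,28.715): [(0, 0) (35.6917, 0) (40.6252, 50) (0, 50)]  |A|=1907.9218
3. ⊥bis P3·P1 via (18.89,36.21): [(0, 48.2014) (0, 0) (35.6917, 0) (38.0636, 24.0386)]  |A|=1346.3472
4. ⊥bis P3·P2 via (22.165,19.205): [(34.6566, 26.2014) (0, 48.2014) (0, 6.7907)]  |A|=717.5763
5. ⊥bis P3·P4 via (28.185,28.835): [(27.0089, 21.918) (28.4113, 30.1659) (0, 48.2014) (0, 6.7907)]  |A|=689.0409
6. ⊥bis P3·P5 via (29.25,32.21): [(27.0089, 21.918) (28.4113, 30.1659) (0, 48.2014) (0, 6.7907)]  |A|=689.0409
7. ⊥bis P3·P6 via (44.55,30): [(27.0089, 21.918) (28.4113, 30.1659) (0, 48.2014) (0, 6.7907)]  |A|=689.0409
8. ⊥bis P3·P7 via (23.26,17.345): [(27.0089, 21.918) (28.4113, 30.1659) (0, 48.2014) (0, 6.7907)]  |A|=689.0409
9. canonical 4-gon: [(27.0089, 21.918) (28.4113, 30.1659) (0, 48.2014) (0, 6.7907)]
10. shoelace: 689.0409

Area of P3's cell: 689.0409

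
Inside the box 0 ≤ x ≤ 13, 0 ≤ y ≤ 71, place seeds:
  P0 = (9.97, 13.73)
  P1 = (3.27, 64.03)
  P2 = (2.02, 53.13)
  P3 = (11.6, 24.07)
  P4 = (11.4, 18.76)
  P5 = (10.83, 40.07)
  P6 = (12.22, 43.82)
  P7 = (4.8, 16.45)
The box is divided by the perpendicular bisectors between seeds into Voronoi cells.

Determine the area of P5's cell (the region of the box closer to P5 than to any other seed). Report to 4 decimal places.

Area of P5's cell: 148.0709

1. box [0,13]×[0,71]: [(0, 0) (13, 0) (13, 71) (0, 71)]
2. ⊥bis P5·P0 via (10.4,26.9): [(0, 27.2396) (13, 26.8151) (13, 71) (0, 71)]  |A|=571.6446
3. ⊥bis P5·P1 via (7.05,52.05): [(0, 49.8255) (0, 27.2396) (13, 26.8151) (13, 53.9274)]  |A|=323.0386
4. ⊥bis P5·P2 via (6.425,46.6): [(0, 42.2658) (0, 27.2396) (13, 26.8151) (13, 51.0354)]  |A|=255.1024
5. ⊥bis P5·P3 via (11.215,32.07): [(0, 42.2658) (0, 31.5303) (13, 32.1559) (13, 51.0354)]  |A|=192.4975
6. ⊥bis P5·P4 via (11.115,29.415): [(0, 42.2658) (0, 31.5303) (13, 32.1559) (13, 51.0354)]  |A|=192.4975
7. ⊥bis P5·P6 via (11.525,41.945): [(3.7801, 44.8158) (0, 42.2658) (0, 31.5303) (13, 32.1559) (13, 41.3983)]  |A|=148.0709
8. ⊥bis P5·P7 via (7.815,28.26): [(3.7801, 44.8158) (0, 42.2658) (0, 31.5303) (13, 32.1559) (13, 41.3983)]  |A|=148.0709
9. canonical 5-gon: [(3.7801, 44.8158) (0, 42.2658) (0, 31.5303) (13, 32.1559) (13, 41.3983)]
10. shoelace: 148.0709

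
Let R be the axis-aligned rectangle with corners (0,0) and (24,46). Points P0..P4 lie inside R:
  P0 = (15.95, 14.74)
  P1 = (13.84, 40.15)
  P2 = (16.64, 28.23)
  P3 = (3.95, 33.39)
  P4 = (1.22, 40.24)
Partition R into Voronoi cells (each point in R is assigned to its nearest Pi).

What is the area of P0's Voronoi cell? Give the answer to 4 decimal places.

Area of P0's cell: 505.3097

1. box [0,24]×[0,46]: [(0, 0) (24, 0) (24, 46) (0, 46)]
2. ⊥bis P0·P1 via (14.895,27.445): [(0, 26.2081) (0, 0) (24, 0) (24, 28.2011)]  |A|=652.9105
3. ⊥bis P0·P2 via (16.295,21.485): [(0, 22.3185) (0, 0) (24, 0) (24, 21.0909)]  |A|=520.9124
4. ⊥bis P0·P3 via (9.95,24.065): [(6.7028, 21.9756) (0, 17.6629) (0, 0) (24, 0) (24, 21.0909)]  |A|=505.3097
5. ⊥bis P0·P4 via (8.585,27.49): [(6.7028, 21.9756) (0, 17.6629) (0, 0) (24, 0) (24, 21.0909)]  |A|=505.3097
6. canonical 5-gon: [(6.7028, 21.9756) (0, 17.6629) (0, 0) (24, 0) (24, 21.0909)]
7. shoelace: 505.3097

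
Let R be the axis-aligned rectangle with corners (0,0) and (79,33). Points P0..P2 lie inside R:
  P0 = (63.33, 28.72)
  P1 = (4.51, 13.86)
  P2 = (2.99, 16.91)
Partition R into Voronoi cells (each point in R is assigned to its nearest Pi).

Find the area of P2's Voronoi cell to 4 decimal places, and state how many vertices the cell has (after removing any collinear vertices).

Area of P2's cell: 366.5946 (4 vertices)

1. box [0,79]×[0,33]: [(0, 0) (79, 0) (79, 33) (0, 33)]
2. ⊥bis P2·P0 via (33.16,22.815): [(0, 0) (37.6254, 0) (31.1665, 33) (0, 33)]  |A|=1135.068
3. ⊥bis P2·P1 via (3.75,15.385): [(0, 13.5161) (31.8712, 29.3995) (31.1665, 33) (0, 33)]  |A|=366.5946
4. canonical 4-gon: [(0, 13.5161) (31.8712, 29.3995) (31.1665, 33) (0, 33)]
5. shoelace: 366.5946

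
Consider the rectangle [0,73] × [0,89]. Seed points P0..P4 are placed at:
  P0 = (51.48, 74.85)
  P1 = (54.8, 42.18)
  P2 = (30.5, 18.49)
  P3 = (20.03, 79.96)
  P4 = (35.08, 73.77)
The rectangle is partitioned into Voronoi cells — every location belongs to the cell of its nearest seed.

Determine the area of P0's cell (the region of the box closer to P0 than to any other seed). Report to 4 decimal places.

1. box [0,73]×[0,89]: [(0, 0) (73, 0) (73, 89) (0, 89)]
2. ⊥bis P0·P1 via (53.14,58.515): [(0, 53.1148) (73, 60.5332) (73, 89) (0, 89)]  |A|=2348.8476
3. ⊥bis P0·P2 via (40.99,46.67): [(0, 61.9285) (18.5994, 55.0049) (73, 60.5332) (73, 89) (0, 89)]  |A|=2266.8827
4. ⊥bis P0·P3 via (35.755,77.405): [(32.3423, 56.4015) (73, 60.5332) (73, 89) (37.639, 89)]  |A|=1155.0548
5. ⊥bis P0·P4 via (43.28,74.31): [(44.3788, 57.6247) (73, 60.5332) (73, 89) (42.3126, 89)]  |A|=888.7904
6. canonical 4-gon: [(44.3788, 57.6247) (73, 60.5332) (73, 89) (42.3126, 89)]
7. shoelace: 888.7904

Area of P0's cell: 888.7904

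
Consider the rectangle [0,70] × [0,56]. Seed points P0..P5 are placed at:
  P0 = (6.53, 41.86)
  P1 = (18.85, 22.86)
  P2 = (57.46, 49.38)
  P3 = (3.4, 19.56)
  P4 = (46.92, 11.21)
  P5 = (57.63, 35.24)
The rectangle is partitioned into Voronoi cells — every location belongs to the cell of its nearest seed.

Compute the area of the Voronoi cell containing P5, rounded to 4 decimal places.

1. box [0,70]×[0,56]: [(0, 0) (70, 0) (70, 56) (0, 56)]
2. ⊥bis P5·P0 via (32.08,38.55): [(27.0859, 0) (70, 0) (70, 56) (34.3406, 56)]  |A|=2200.0581
3. ⊥bis P5·P1 via (38.24,29.05): [(32.9827, 45.5182) (47.5138, 0) (70, 0) (70, 56) (34.3406, 56)]  |A|=1735.1354
4. ⊥bis P5·P2 via (57.545,42.31): [(34.0969, 42.0281) (47.5138, 0) (70, 0) (70, 42.4597)]  |A|=1234.7433
5. ⊥bis P5·P3 via (30.515,27.4): [(34.0969, 42.0281) (47.5138, 0) (70, 0) (70, 42.4597)]  |A|=1234.7433
6. ⊥bis P5·P4 via (52.275,23.225): [(34.0969, 42.0281) (38.0798, 29.5517) (70, 15.3251) (70, 42.4597)]  |A|=657.9015
7. canonical 4-gon: [(34.0969, 42.0281) (38.0798, 29.5517) (70, 15.3251) (70, 42.4597)]
8. shoelace: 657.9015

Area of P5's cell: 657.9015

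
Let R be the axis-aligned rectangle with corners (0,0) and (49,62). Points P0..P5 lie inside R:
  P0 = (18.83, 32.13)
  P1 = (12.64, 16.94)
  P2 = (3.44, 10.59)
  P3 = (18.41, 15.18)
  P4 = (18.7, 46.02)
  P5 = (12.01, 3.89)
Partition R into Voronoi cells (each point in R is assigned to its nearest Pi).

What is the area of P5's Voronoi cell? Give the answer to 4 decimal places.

1. box [0,49]×[0,62]: [(0, 0) (49, 0) (49, 62) (0, 62)]
2. ⊥bis P5·P0 via (15.42,18.01): [(0, 21.734) (0, 0) (49, 0) (49, 9.9004)]  |A|=775.0412
3. ⊥bis P5·P1 via (12.325,10.415): [(0, 11.01) (0, 0) (49, 0) (49, 8.6445)]  |A|=481.5348
4. ⊥bis P5·P2 via (7.725,7.24): [(10.2842, 10.5135) (2.0648, 0) (49, 0) (49, 8.6445)]  |A|=414.066
5. ⊥bis P5·P3 via (15.21,9.535): [(13.7817, 10.3447) (10.2842, 10.5135) (2.0648, 0) (32.0303, 0)]  |A|=174.0711
6. ⊥bis P5·P4 via (15.355,24.955): [(13.7817, 10.3447) (10.2842, 10.5135) (2.0648, 0) (32.0303, 0)]  |A|=174.0711
7. canonical 4-gon: [(13.7817, 10.3447) (10.2842, 10.5135) (2.0648, 0) (32.0303, 0)]
8. shoelace: 174.0711

Area of P5's cell: 174.0711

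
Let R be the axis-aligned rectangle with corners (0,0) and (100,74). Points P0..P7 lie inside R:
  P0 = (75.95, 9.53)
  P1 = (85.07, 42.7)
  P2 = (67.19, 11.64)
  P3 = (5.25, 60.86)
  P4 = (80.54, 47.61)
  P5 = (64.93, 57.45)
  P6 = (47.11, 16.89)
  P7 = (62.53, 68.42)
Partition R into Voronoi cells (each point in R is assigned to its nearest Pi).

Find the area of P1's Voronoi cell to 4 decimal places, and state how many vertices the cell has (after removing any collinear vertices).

1. box [0,100]×[0,74]: [(0, 0) (100, 0) (100, 74) (0, 74)]
2. ⊥bis P1·P0 via (80.51,26.115): [(0, 48.251) (100, 20.7563) (100, 74) (0, 74)]  |A|=3949.636
3. ⊥bis P1·P2 via (76.13,27.17): [(0, 70.995) (75.6336, 27.4557) (100, 20.7563) (100, 74) (0, 74)]  |A|=3089.5307
4. ⊥bis P1·P3 via (45.16,51.78): [(43.7957, 45.7835) (75.6336, 27.4557) (100, 20.7563) (100, 74) (50.2153, 74)]  |A|=2315.2784
5. ⊥bis P1·P4 via (82.805,45.155): [(68.2365, 31.714) (75.6336, 27.4557) (100, 20.7563) (100, 61.0192)]  |A|=666.5469
6. ⊥bis P1·P5 via (75,50.075): [(68.2365, 31.714) (75.6336, 27.4557) (100, 20.7563) (100, 61.0192)]  |A|=666.5469
7. ⊥bis P1·P6 via (66.09,29.795): [(68.2365, 31.714) (75.6336, 27.4557) (100, 20.7563) (100, 61.0192)]  |A|=666.5469
8. ⊥bis P1·P7 via (73.8,55.56): [(68.2365, 31.714) (75.6336, 27.4557) (100, 20.7563) (100, 61.0192)]  |A|=666.5469
9. canonical 4-gon: [(68.2365, 31.714) (75.6336, 27.4557) (100, 20.7563) (100, 61.0192)]
10. shoelace: 666.5469

Area of P1's cell: 666.5469 (4 vertices)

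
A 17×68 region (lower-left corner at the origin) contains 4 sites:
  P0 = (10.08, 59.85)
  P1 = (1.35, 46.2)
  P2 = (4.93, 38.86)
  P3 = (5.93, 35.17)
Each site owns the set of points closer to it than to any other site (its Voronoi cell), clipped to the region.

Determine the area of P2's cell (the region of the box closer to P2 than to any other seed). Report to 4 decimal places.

Area of P2's cell: 120.5560

1. box [0,17]×[0,68]: [(0, 0) (17, 0) (17, 68) (0, 68)]
2. ⊥bis P2·P0 via (7.505,49.355): [(0, 51.1964) (0, 0) (17, 0) (17, 47.0254)]  |A|=834.8848
3. ⊥bis P2·P1 via (3.14,42.53): [(13.9108, 47.7833) (0, 40.9985) (0, 0) (17, 0) (17, 47.0254)]  |A|=763.9546
4. ⊥bis P2·P3 via (5.43,37.015): [(13.9108, 47.7833) (0, 40.9985) (0, 35.5435) (17, 40.1505) (17, 47.0254)]  |A|=120.556
5. canonical 5-gon: [(13.9108, 47.7833) (0, 40.9985) (0, 35.5435) (17, 40.1505) (17, 47.0254)]
6. shoelace: 120.556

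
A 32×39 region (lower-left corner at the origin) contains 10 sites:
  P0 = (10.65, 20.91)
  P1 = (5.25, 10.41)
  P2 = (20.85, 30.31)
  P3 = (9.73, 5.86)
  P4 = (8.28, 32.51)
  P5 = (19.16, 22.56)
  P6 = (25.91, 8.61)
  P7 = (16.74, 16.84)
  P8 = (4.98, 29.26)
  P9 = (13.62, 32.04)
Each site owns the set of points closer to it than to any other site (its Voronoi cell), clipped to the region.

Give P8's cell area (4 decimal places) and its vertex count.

Area of P8's cell: 93.9009 (4 vertices)

1. box [0,32]×[0,39]: [(0, 0) (32, 0) (32, 39) (0, 39)]
2. ⊥bis P8·P0 via (7.815,25.085): [(0, 19.7783) (28.3071, 39) (0, 39)]  |A|=272.0555
3. ⊥bis P8·P1 via (5.115,19.835): [(0, 19.7783) (28.3071, 39) (0, 39)]  |A|=272.0555
4. ⊥bis P8·P2 via (12.915,29.785): [(0, 19.7783) (12.9933, 28.6013) (12.3053, 39) (0, 39)]  |A|=188.8566
5. ⊥bis P8·P3 via (7.355,17.56): [(0, 19.7783) (12.9933, 28.6013) (12.3053, 39) (0, 39)]  |A|=188.8566
6. ⊥bis P8·P4 via (6.63,30.885): [(0, 37.617) (0, 19.7783) (10.5279, 26.9272)]  |A|=93.9019
7. ⊥bis P8·P5 via (12.07,25.91): [(0, 37.617) (0, 19.7783) (10.5279, 26.9272)]  |A|=93.9019
8. ⊥bis P8·P6 via (15.445,18.935): [(0, 37.617) (0, 19.7783) (10.5279, 26.9272)]  |A|=93.9019
9. ⊥bis P8·P7 via (10.86,23.05): [(0, 37.617) (0, 19.7783) (10.5279, 26.9272)]  |A|=93.9019
10. ⊥bis P8·P9 via (9.3,30.65): [(10.4833, 26.9724) (0, 37.617) (0, 19.7783) (10.5032, 26.9104)]  |A|=93.9009
11. canonical 4-gon: [(10.4833, 26.9724) (0, 37.617) (0, 19.7783) (10.5032, 26.9104)]
12. shoelace: 93.9009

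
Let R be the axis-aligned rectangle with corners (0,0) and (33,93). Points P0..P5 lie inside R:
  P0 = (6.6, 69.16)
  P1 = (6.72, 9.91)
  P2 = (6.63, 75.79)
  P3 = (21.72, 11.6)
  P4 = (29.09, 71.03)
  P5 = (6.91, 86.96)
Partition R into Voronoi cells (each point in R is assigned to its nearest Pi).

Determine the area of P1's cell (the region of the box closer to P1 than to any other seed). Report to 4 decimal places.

1. box [0,33]×[0,93]: [(0, 0) (33, 0) (33, 93) (0, 93)]
2. ⊥bis P1·P0 via (6.66,39.535): [(0, 39.5215) (0, 0) (33, 0) (33, 39.5883)]  |A|=1305.3127
3. ⊥bis P1·P2 via (6.675,42.85): [(0, 39.5215) (0, 0) (33, 0) (33, 39.5883)]  |A|=1305.3127
4. ⊥bis P1·P3 via (14.22,10.755): [(10.9765, 39.5437) (0, 39.5215) (0, 0) (15.4317, 0)]  |A|=522.0175
5. ⊥bis P1·P4 via (17.905,40.47): [(10.9765, 39.5437) (0, 39.5215) (0, 0) (15.4317, 0)]  |A|=522.0175
6. ⊥bis P1·P5 via (6.815,48.435): [(10.9765, 39.5437) (0, 39.5215) (0, 0) (15.4317, 0)]  |A|=522.0175
7. canonical 4-gon: [(10.9765, 39.5437) (0, 39.5215) (0, 0) (15.4317, 0)]
8. shoelace: 522.0175

Area of P1's cell: 522.0175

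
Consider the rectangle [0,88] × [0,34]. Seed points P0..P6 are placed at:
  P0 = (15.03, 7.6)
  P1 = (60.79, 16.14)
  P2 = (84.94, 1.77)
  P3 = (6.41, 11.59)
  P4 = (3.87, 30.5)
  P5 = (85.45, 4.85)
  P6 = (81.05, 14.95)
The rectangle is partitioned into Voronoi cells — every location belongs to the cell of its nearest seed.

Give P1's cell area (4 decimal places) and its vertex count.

1. box [0,88]×[0,34]: [(0, 0) (88, 0) (88, 34) (0, 34)]
2. ⊥bis P1·P0 via (37.91,11.87): [(40.1252, 0) (88, 0) (88, 34) (33.78, 34)]  |A|=1735.6113
3. ⊥bis P1·P2 via (72.865,8.955): [(40.1252, 0) (67.5365, 0) (87.7676, 34) (33.78, 34)]  |A|=1383.7801
4. ⊥bis P1·P3 via (33.6,13.865): [(40.1252, 0) (67.5365, 0) (87.7676, 34) (33.78, 34)]  |A|=1383.7801
5. ⊥bis P1·P4 via (32.33,23.32): [(34.3091, 31.1647) (40.1252, 0) (67.5365, 0) (87.7676, 34) (35.0244, 34)]  |A|=1382.016
6. ⊥bis P1·P5 via (73.12,10.495): [(34.3091, 31.1647) (40.1252, 0) (67.5365, 0) (70.9132, 5.6748) (83.8812, 34) (35.0244, 34)]  |A|=1326.9754
7. ⊥bis P1·P6 via (70.92,15.545): [(34.3091, 31.1647) (40.1252, 0) (67.5365, 0) (70.2775, 4.6065) (72.004, 34) (35.0244, 34)]  |A|=1150.3428
8. canonical 6-gon: [(34.3091, 31.1647) (40.1252, 0) (67.5365, 0) (70.2775, 4.6065) (72.004, 34) (35.0244, 34)]
9. shoelace: 1150.3428

Area of P1's cell: 1150.3428 (6 vertices)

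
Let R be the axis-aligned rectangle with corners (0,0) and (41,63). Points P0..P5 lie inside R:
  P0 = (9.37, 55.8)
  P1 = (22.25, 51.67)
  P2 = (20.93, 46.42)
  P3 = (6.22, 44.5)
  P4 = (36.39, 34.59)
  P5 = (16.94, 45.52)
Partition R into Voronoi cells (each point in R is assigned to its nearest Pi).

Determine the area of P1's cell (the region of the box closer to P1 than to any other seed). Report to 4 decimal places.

1. box [0,41]×[0,63]: [(0, 0) (41, 0) (41, 63) (0, 63)]
2. ⊥bis P1·P0 via (15.81,53.735): [(0, 4.4292) (0, 0) (41, 0) (41, 63) (18.7808, 63)]  |A|=2032.9959
3. ⊥bis P1·P2 via (21.59,49.045): [(14.8496, 50.7397) (41, 44.1648) (41, 63) (18.7808, 63)]  |A|=382.4811
4. ⊥bis P1·P3 via (14.235,48.085): [(14.8496, 50.7397) (41, 44.1648) (41, 63) (18.7808, 63)]  |A|=382.4811
5. ⊥bis P1·P4 via (29.32,43.13): [(14.8496, 50.7397) (32.9997, 46.1763) (41, 52.7995) (41, 63) (18.7808, 63)]  |A|=347.9407
6. ⊥bis P1·P5 via (19.595,48.595): [(15.3399, 52.2689) (18.0401, 49.9376) (32.9997, 46.1763) (41, 52.7995) (41, 63) (18.7808, 63)]  |A|=345.3046
7. canonical 6-gon: [(15.3399, 52.2689) (18.0401, 49.9376) (32.9997, 46.1763) (41, 52.7995) (41, 63) (18.7808, 63)]
8. shoelace: 345.3046

Area of P1's cell: 345.3046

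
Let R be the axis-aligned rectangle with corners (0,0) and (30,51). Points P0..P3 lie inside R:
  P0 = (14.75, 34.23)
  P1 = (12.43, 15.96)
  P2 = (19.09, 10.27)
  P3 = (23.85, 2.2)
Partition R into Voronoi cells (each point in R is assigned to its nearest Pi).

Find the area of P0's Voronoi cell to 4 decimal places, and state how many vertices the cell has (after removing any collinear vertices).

1. box [0,30]×[0,51]: [(0, 0) (30, 0) (30, 51) (0, 51)]
2. ⊥bis P0·P1 via (13.59,25.095): [(0, 26.8207) (30, 23.0112) (30, 51) (0, 51)]  |A|=782.5214
3. ⊥bis P0·P2 via (16.92,22.25): [(0, 26.8207) (24.7811, 23.6739) (30, 24.6192) (30, 51) (0, 51)]  |A|=778.3252
4. ⊥bis P0·P3 via (19.3,18.215): [(0, 26.8207) (24.7811, 23.6739) (30, 24.6192) (30, 51) (0, 51)]  |A|=778.3252
5. canonical 5-gon: [(0, 26.8207) (24.7811, 23.6739) (30, 24.6192) (30, 51) (0, 51)]
6. shoelace: 778.3252

Area of P0's cell: 778.3252 (5 vertices)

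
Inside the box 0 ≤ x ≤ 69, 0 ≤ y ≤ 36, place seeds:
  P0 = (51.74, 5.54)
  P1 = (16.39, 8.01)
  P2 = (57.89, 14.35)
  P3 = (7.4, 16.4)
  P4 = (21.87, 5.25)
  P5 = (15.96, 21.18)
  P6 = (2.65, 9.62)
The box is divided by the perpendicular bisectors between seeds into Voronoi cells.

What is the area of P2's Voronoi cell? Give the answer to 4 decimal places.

1. box [0,69]×[0,36]: [(0, 0) (69, 0) (69, 36) (0, 36)]
2. ⊥bis P2·P0 via (54.815,9.945): [(69, 0.0429) (69, 36) (17.4907, 36)]  |A|=926.0636
3. ⊥bis P2·P1 via (37.14,11.18): [(35.2412, 23.6089) (69, 0.0429) (69, 36) (33.3482, 36)]  |A|=827.8172
4. ⊥bis P2·P3 via (32.645,15.375): [(33.4542, 35.306) (35.2412, 23.6089) (69, 0.0429) (69, 36) (33.4824, 36)]  |A|=827.7706
5. ⊥bis P2·P4 via (39.88,9.8): [(33.4542, 35.306) (33.4818, 35.1256) (36.6376, 22.6341) (69, 0.0429) (69, 36) (33.4824, 36)]  |A|=820.5871
6. ⊥bis P2·P5 via (36.925,17.765): [(37.6078, 21.9568) (69, 0.0429) (69, 36) (39.8953, 36)]  |A|=768.7476
7. ⊥bis P2·P6 via (30.27,11.985): [(37.6078, 21.9568) (69, 0.0429) (69, 36) (39.8953, 36)]  |A|=768.7476
8. canonical 4-gon: [(37.6078, 21.9568) (69, 0.0429) (69, 36) (39.8953, 36)]
9. shoelace: 768.7476

Area of P2's cell: 768.7476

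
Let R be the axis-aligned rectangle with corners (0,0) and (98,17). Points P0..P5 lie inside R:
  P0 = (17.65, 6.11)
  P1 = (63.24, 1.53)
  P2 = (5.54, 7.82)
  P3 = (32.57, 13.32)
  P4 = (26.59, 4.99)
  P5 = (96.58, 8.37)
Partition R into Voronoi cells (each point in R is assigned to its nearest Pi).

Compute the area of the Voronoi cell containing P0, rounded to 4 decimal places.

1. box [0,98]×[0,17]: [(0, 0) (98, 0) (98, 17) (0, 17)]
2. ⊥bis P0·P1 via (40.445,3.82): [(0, 0) (40.0612, 0) (41.7691, 17) (0, 17)]  |A|=695.5576
3. ⊥bis P0·P2 via (11.595,6.965): [(10.6115, 0) (40.0612, 0) (41.7691, 17) (13.012, 17)]  |A|=494.7579
4. ⊥bis P0·P3 via (25.11,9.715): [(10.6115, 0) (29.8047, 0) (21.5896, 17) (13.012, 17)]  |A|=236.0516
5. ⊥bis P0·P4 via (22.12,5.55): [(10.6115, 0) (21.4247, 0) (23.1499, 13.7711) (21.5896, 17) (13.012, 17)]  |A|=178.3508
6. ⊥bis P0·P5 via (57.115,7.24): [(10.6115, 0) (21.4247, 0) (23.1499, 13.7711) (21.5896, 17) (13.012, 17)]  |A|=178.3508
7. canonical 5-gon: [(10.6115, 0) (21.4247, 0) (23.1499, 13.7711) (21.5896, 17) (13.012, 17)]
8. shoelace: 178.3508

Area of P0's cell: 178.3508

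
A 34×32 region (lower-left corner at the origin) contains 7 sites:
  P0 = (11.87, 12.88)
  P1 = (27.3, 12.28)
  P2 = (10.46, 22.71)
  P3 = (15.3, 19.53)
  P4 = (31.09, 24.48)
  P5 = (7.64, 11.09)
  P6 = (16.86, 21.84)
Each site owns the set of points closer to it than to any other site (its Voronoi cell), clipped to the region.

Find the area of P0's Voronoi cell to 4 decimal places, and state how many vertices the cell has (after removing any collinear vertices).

1. box [0,34]×[0,32]: [(0, 0) (34, 0) (34, 32) (0, 32)]
2. ⊥bis P0·P1 via (19.585,12.58): [(0, 0) (19.0958, 0) (20.3402, 32) (0, 32)]  |A|=630.9756
3. ⊥bis P0·P2 via (11.165,17.795): [(0, 16.1935) (0, 0) (19.0958, 0) (19.8362, 19.0388)]  |A|=342.389
4. ⊥bis P0·P3 via (13.585,16.205): [(10.6465, 17.7206) (0, 16.1935) (0, 0) (19.0958, 0) (19.6052, 13.0998)]  |A|=315.2529
5. ⊥bis P0·P4 via (21.48,18.68): [(10.6465, 17.7206) (0, 16.1935) (0, 0) (19.0958, 0) (19.6052, 13.0998)]  |A|=315.2529
6. ⊥bis P0·P5 via (9.755,11.985): [(10.6465, 17.7206) (7.5178, 17.2718) (14.8267, 0) (19.0958, 0) (19.6052, 13.0998)]  |A|=126.3414
7. ⊥bis P0·P6 via (14.365,17.36): [(10.6465, 17.7206) (7.5178, 17.2718) (14.8267, 0) (19.0958, 0) (19.6052, 13.0998)]  |A|=126.3414
8. canonical 5-gon: [(10.6465, 17.7206) (7.5178, 17.2718) (14.8267, 0) (19.0958, 0) (19.6052, 13.0998)]
9. shoelace: 126.3414

Area of P0's cell: 126.3414 (5 vertices)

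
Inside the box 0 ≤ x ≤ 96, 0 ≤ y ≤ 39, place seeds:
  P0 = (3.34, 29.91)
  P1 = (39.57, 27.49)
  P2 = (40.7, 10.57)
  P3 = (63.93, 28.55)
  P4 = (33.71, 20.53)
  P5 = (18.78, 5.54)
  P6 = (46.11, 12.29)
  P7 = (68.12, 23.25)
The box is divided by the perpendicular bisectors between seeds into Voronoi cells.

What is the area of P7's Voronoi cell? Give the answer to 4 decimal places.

Area of P7's cell: 1181.4674

1. box [0,96]×[0,39]: [(0, 0) (96, 0) (96, 39) (0, 39)]
2. ⊥bis P7·P0 via (35.73,26.58): [(32.9973, 0) (96, 0) (96, 39) (37.0069, 39)]  |A|=2378.9178
3. ⊥bis P7·P1 via (53.845,25.37): [(50.0773, 0) (96, 0) (96, 39) (55.8692, 39)]  |A|=1678.0437
4. ⊥bis P7·P2 via (54.41,16.91): [(53.0313, 19.8913) (62.2298, 0) (96, 0) (96, 39) (55.8692, 39)]  |A|=1557.179
5. ⊥bis P7·P3 via (66.025,25.9): [(54.4752, 16.7691) (62.2298, 0) (96, 0) (96, 39) (82.5954, 39)]  |A|=1241.8803
6. ⊥bis P7·P4 via (50.915,21.89): [(54.4752, 16.7691) (62.2298, 0) (96, 0) (96, 39) (82.5954, 39)]  |A|=1241.8803
7. ⊥bis P7·P5 via (43.45,14.395): [(54.4752, 16.7691) (62.2298, 0) (96, 0) (96, 39) (82.5954, 39)]  |A|=1241.8803
8. ⊥bis P7·P6 via (57.115,17.77): [(56.727, 18.5493) (65.9637, 0) (96, 0) (96, 39) (82.5954, 39)]  |A|=1181.4674
9. canonical 5-gon: [(56.727, 18.5493) (65.9637, 0) (96, 0) (96, 39) (82.5954, 39)]
10. shoelace: 1181.4674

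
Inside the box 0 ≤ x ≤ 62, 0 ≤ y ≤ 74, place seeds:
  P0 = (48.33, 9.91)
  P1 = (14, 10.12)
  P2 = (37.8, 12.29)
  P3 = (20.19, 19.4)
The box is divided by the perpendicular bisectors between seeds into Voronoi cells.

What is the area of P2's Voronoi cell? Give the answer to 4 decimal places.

Area of P2's cell: 823.4276

1. box [0,62]×[0,74]: [(0, 0) (62, 0) (62, 74) (0, 74)]
2. ⊥bis P2·P0 via (43.065,11.1): [(0, 0) (40.5562, 0) (57.2817, 74) (0, 74)]  |A|=3620.0016
3. ⊥bis P2·P1 via (25.9,11.205): [(26.9216, 0) (40.5562, 0) (57.2817, 74) (20.1746, 74)]  |A|=1877.442
4. ⊥bis P2·P3 via (28.995,15.845): [(26.125, 8.7367) (26.9216, 0) (40.5562, 0) (57.2817, 74) (52.475, 74)]  |A|=823.4276
5. canonical 5-gon: [(26.125, 8.7367) (26.9216, 0) (40.5562, 0) (57.2817, 74) (52.475, 74)]
6. shoelace: 823.4276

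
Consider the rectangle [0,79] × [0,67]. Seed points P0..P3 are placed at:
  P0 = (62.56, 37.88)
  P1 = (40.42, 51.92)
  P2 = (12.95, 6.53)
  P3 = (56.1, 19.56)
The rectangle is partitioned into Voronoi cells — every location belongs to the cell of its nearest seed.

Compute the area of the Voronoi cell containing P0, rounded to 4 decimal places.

Area of P0's cell: 1002.2366

1. box [0,79]×[0,67]: [(0, 0) (79, 0) (79, 67) (0, 67)]
2. ⊥bis P0·P1 via (51.49,44.9): [(23.0168, 0) (79, 0) (79, 67) (65.5046, 67)]  |A|=2327.531
3. ⊥bis P0·P2 via (37.755,22.205): [(37.4271, 22.7239) (51.787, 0) (79, 0) (79, 67) (65.5046, 67)]  |A|=2000.6461
4. ⊥bis P0·P3 via (59.33,28.72): [(44.5373, 33.9362) (79, 21.784) (79, 67) (65.5046, 67)]  |A|=1002.2366
5. canonical 4-gon: [(44.5373, 33.9362) (79, 21.784) (79, 67) (65.5046, 67)]
6. shoelace: 1002.2366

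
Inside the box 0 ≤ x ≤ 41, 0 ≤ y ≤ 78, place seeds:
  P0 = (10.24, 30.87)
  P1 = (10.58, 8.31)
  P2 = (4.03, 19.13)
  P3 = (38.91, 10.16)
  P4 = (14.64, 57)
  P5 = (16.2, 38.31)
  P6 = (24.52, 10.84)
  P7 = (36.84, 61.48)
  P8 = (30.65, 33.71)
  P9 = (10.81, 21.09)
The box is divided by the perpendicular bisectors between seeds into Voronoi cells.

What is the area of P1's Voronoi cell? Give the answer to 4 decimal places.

Area of P1's cell: 239.5276

1. box [0,41]×[0,78]: [(0, 0) (41, 0) (41, 78) (0, 78)]
2. ⊥bis P1·P0 via (10.41,19.59): [(0, 19.4331) (0, 0) (41, 0) (41, 20.051)]  |A|=809.4247
3. ⊥bis P1·P2 via (7.305,13.72): [(17.17, 19.6919) (0, 9.2978) (0, 0) (41, 0) (41, 20.051)]  |A|=722.4134
4. ⊥bis P1·P3 via (24.745,9.235): [(24.0554, 19.7956) (17.17, 19.6919) (0, 9.2978) (0, 0) (25.3481, 0)]  |A|=397.6147
5. ⊥bis P1·P4 via (12.61,32.655): [(24.0554, 19.7956) (17.17, 19.6919) (0, 9.2978) (0, 0) (25.3481, 0)]  |A|=397.6147
6. ⊥bis P1·P5 via (13.39,23.31): [(24.0554, 19.7956) (17.17, 19.6919) (0, 9.2978) (0, 0) (25.3481, 0)]  |A|=397.6147
7. ⊥bis P1·P6 via (17.55,9.575): [(15.858, 18.8977) (0, 9.2978) (0, 0) (19.2878, 0)]  |A|=255.9696
8. ⊥bis P1·P7 via (23.71,34.895): [(15.858, 18.8977) (0, 9.2978) (0, 0) (19.2878, 0)]  |A|=255.9696
9. ⊥bis P1·P8 via (20.615,21.01): [(15.858, 18.8977) (0, 9.2978) (0, 0) (19.2878, 0)]  |A|=255.9696
10. ⊥bis P1·P9 via (10.695,14.7): [(16.6393, 14.593) (8.975, 14.731) (0, 9.2978) (0, 0) (19.2878, 0)]  |A|=239.5276
11. canonical 5-gon: [(16.6393, 14.593) (8.975, 14.731) (0, 9.2978) (0, 0) (19.2878, 0)]
12. shoelace: 239.5276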